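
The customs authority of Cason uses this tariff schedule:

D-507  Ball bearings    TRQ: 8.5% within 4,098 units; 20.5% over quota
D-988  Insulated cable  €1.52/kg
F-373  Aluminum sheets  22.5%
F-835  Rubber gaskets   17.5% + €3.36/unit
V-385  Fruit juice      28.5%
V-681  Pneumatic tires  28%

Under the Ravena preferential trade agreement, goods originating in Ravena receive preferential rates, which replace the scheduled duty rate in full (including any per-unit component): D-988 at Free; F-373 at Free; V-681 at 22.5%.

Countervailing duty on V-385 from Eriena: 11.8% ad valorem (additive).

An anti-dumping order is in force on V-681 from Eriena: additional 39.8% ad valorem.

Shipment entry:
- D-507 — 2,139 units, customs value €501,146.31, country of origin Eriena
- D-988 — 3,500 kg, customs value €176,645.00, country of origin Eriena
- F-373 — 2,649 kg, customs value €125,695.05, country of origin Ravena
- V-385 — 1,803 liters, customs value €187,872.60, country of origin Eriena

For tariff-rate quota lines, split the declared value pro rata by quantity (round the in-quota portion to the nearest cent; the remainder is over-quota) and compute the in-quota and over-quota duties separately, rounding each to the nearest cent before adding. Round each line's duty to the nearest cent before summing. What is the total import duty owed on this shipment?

€123,630.10

Line 1 (D-507, Eriena, 2,139 units, €501,146.31):
Code D-507 is under a tariff-rate quota (threshold 4,098 units). Quantity 2,139 units is within the quota, so the in-quota rate 8.5% applies to the full value.
Duty = €501,146.31 × 8.5% = €42,597.44.
Line 2 (D-988, Eriena, 3,500 kg, €176,645.00):
Base rate for D-988 is €1.52/kg.
D-988 has an FTA preferential rate, but origin Eriena is not Ravena; base rate stands.
Duty = 3,500 × €1.52 = €5,320.00.
Line 3 (F-373, Ravena, 2,649 kg, €125,695.05):
Base rate for F-373 is 22.5%.
Origin Ravena qualifies under the Cason–Ravena agreement and F-373 is covered: preferential rate Free applies instead.
Duty = €125,695.05 × 0% = €0.00.
Line 4 (V-385, Eriena, 1,803 liters, €187,872.60):
Base rate for V-385 is 28.5%.
Additional duty on V-385 from Eriena: +11.8%. Applied ad valorem rate: 28.5% + 11.8% = 40.3%.
Duty = €187,872.60 × 40.3% = €75,712.66.
Total = €42,597.44 + €5,320.00 + €0.00 + €75,712.66 = €123,630.10.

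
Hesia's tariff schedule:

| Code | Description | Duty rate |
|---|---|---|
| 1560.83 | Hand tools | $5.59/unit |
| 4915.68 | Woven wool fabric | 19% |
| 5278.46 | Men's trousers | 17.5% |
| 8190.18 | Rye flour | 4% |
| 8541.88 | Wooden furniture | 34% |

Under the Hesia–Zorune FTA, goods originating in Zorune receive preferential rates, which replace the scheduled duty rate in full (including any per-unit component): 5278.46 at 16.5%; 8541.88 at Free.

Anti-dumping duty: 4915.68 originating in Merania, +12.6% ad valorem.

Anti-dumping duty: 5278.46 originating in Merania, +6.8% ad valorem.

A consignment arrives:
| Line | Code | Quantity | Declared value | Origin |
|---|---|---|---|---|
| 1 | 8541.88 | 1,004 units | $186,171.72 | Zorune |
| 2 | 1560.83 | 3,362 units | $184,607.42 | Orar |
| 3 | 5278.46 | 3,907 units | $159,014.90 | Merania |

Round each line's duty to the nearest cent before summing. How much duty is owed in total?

Line 1 (8541.88, Zorune, 1,004 units, $186,171.72):
Base rate for 8541.88 is 34%.
Origin Zorune qualifies under the Hesia–Zorune agreement and 8541.88 is covered: preferential rate Free applies instead.
Duty = $186,171.72 × 0% = $0.00.
Line 2 (1560.83, Orar, 3,362 units, $184,607.42):
Base rate for 1560.83 is $5.59/unit.
Duty = 3,362 × $5.59 = $18,793.58.
Line 3 (5278.46, Merania, 3,907 units, $159,014.90):
Base rate for 5278.46 is 17.5%.
5278.46 has an FTA preferential rate, but origin Merania is not Zorune; base rate stands.
Additional duty on 5278.46 from Merania: +6.8%. Applied ad valorem rate: 17.5% + 6.8% = 24.3%.
Duty = $159,014.90 × 24.3% = $38,640.62.
Total = $0.00 + $18,793.58 + $38,640.62 = $57,434.20.

$57,434.20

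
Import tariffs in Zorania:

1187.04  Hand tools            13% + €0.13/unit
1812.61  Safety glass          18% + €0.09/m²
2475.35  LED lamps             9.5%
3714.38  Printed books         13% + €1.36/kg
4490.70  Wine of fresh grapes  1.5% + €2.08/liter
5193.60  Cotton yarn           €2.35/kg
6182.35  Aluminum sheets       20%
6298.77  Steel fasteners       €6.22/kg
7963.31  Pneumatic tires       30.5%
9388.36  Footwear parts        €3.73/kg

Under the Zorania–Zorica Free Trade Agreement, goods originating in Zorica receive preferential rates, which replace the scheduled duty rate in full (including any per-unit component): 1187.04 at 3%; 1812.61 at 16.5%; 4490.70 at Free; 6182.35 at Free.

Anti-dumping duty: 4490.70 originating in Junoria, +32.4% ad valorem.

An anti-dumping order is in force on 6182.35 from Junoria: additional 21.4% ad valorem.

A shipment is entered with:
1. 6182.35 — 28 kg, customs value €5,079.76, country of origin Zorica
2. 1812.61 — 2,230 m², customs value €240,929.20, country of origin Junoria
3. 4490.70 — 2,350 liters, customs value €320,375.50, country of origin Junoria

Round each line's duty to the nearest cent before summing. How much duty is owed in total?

€157,063.25

Line 1 (6182.35, Zorica, 28 kg, €5,079.76):
Base rate for 6182.35 is 20%.
Origin Zorica qualifies under the Zorania–Zorica agreement and 6182.35 is covered: preferential rate Free applies instead.
The additional-duty order on 6182.35 targets Junoria, not Zorica; it does not apply.
Duty = €5,079.76 × 0% = €0.00.
Line 2 (1812.61, Junoria, 2,230 m², €240,929.20):
Base rate for 1812.61 is 18% + €0.09/m².
1812.61 has an FTA preferential rate, but origin Junoria is not Zorica; base rate stands.
Duty = €240,929.20 × 18% + 2,230 × €0.09 = €43,567.96.
Line 3 (4490.70, Junoria, 2,350 liters, €320,375.50):
Base rate for 4490.70 is 1.5% + €2.08/liter.
4490.70 has an FTA preferential rate, but origin Junoria is not Zorica; base rate stands.
Additional duty on 4490.70 from Junoria: +32.4%. Applied ad valorem rate: 1.5% + 32.4% = 33.9%.
Duty = €320,375.50 × 33.9% + 2,350 × €2.08 = €113,495.29.
Total = €0.00 + €43,567.96 + €113,495.29 = €157,063.25.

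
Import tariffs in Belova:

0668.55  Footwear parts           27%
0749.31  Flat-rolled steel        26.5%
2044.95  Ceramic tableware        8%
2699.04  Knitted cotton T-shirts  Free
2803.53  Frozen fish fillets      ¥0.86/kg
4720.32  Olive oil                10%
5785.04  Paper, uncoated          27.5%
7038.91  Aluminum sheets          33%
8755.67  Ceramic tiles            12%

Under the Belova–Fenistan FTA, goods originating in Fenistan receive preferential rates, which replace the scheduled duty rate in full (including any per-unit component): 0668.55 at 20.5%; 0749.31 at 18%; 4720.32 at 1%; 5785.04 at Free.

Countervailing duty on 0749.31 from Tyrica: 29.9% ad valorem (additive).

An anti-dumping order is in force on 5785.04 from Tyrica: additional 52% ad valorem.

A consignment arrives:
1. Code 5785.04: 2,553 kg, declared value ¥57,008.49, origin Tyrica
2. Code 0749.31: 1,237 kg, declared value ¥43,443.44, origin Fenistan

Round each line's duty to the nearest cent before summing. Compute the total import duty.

Line 1 (5785.04, Tyrica, 2,553 kg, ¥57,008.49):
Base rate for 5785.04 is 27.5%.
5785.04 has an FTA preferential rate, but origin Tyrica is not Fenistan; base rate stands.
Additional duty on 5785.04 from Tyrica: +52%. Applied ad valorem rate: 27.5% + 52% = 79.5%.
Duty = ¥57,008.49 × 79.5% = ¥45,321.75.
Line 2 (0749.31, Fenistan, 1,237 kg, ¥43,443.44):
Base rate for 0749.31 is 26.5%.
Origin Fenistan qualifies under the Belova–Fenistan agreement and 0749.31 is covered: preferential rate 18% applies instead.
The additional-duty order on 0749.31 targets Tyrica, not Fenistan; it does not apply.
Duty = ¥43,443.44 × 18% = ¥7,819.82.
Total = ¥45,321.75 + ¥7,819.82 = ¥53,141.57.

¥53,141.57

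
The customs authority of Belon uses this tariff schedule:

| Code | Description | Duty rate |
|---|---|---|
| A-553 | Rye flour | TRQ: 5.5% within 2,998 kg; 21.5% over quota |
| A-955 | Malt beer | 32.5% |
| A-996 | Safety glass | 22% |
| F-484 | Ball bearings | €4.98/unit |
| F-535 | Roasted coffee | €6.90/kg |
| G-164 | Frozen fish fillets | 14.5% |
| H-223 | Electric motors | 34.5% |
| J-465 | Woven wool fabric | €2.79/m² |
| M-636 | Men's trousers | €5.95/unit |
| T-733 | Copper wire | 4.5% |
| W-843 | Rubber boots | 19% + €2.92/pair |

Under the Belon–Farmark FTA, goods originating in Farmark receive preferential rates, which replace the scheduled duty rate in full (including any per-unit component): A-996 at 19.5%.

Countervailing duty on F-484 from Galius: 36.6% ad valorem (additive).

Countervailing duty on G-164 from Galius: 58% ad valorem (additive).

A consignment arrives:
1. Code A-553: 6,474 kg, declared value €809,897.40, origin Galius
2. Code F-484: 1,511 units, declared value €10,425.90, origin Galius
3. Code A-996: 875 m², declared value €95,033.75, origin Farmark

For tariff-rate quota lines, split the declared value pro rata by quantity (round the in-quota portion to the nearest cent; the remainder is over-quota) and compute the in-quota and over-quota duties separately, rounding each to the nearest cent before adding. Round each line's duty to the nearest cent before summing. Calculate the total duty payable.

€143,992.21

Line 1 (A-553, Galius, 6,474 kg, €809,897.40):
Code A-553 is under a tariff-rate quota (threshold 2,998 kg). In-quota: 2,998 kg at 5.5%; over-quota: 3,476 kg at 21.5%.
Pro-rata value split: in-quota = €809,897.40 × 2,998/6,474 = €375,049.80; over-quota = €809,897.40 − €375,049.80 = €434,847.60.
In-quota duty = €375,049.80 × 5.5% = €20,627.74. Over-quota duty = €434,847.60 × 21.5% = €93,492.23.
Line duty = €20,627.74 + €93,492.23 = €114,119.97.
Line 2 (F-484, Galius, 1,511 units, €10,425.90):
Base rate for F-484 is €4.98/unit.
Additional duty on F-484 from Galius: +36.6% ad valorem. Applied ad valorem rate = 36.6%.
Duty = €10,425.90 × 36.6% + 1,511 × €4.98 = €11,340.66.
Line 3 (A-996, Farmark, 875 m², €95,033.75):
Base rate for A-996 is 22%.
Origin Farmark qualifies under the Belon–Farmark agreement and A-996 is covered: preferential rate 19.5% applies instead.
Duty = €95,033.75 × 19.5% = €18,531.58.
Total = €114,119.97 + €11,340.66 + €18,531.58 = €143,992.21.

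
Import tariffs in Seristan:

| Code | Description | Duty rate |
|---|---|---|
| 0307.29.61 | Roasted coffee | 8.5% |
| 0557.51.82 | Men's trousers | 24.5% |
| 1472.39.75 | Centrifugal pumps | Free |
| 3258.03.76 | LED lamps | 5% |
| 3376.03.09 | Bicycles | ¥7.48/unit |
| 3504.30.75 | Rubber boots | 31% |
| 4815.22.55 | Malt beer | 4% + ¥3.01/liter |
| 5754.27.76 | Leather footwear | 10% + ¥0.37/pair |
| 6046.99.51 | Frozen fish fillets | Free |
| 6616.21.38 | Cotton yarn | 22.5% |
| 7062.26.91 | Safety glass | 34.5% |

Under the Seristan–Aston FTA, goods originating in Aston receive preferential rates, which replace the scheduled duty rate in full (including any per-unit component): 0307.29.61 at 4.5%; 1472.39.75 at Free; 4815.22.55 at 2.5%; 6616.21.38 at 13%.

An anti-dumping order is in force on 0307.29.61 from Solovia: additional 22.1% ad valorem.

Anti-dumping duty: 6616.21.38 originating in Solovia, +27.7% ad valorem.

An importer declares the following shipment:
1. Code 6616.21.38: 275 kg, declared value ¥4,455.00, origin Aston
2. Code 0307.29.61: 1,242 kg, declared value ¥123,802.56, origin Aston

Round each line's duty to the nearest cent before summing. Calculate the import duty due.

¥6,150.27

Line 1 (6616.21.38, Aston, 275 kg, ¥4,455.00):
Base rate for 6616.21.38 is 22.5%.
Origin Aston qualifies under the Seristan–Aston agreement and 6616.21.38 is covered: preferential rate 13% applies instead.
The additional-duty order on 6616.21.38 targets Solovia, not Aston; it does not apply.
Duty = ¥4,455.00 × 13% = ¥579.15.
Line 2 (0307.29.61, Aston, 1,242 kg, ¥123,802.56):
Base rate for 0307.29.61 is 8.5%.
Origin Aston qualifies under the Seristan–Aston agreement and 0307.29.61 is covered: preferential rate 4.5% applies instead.
The additional-duty order on 0307.29.61 targets Solovia, not Aston; it does not apply.
Duty = ¥123,802.56 × 4.5% = ¥5,571.12.
Total = ¥579.15 + ¥5,571.12 = ¥6,150.27.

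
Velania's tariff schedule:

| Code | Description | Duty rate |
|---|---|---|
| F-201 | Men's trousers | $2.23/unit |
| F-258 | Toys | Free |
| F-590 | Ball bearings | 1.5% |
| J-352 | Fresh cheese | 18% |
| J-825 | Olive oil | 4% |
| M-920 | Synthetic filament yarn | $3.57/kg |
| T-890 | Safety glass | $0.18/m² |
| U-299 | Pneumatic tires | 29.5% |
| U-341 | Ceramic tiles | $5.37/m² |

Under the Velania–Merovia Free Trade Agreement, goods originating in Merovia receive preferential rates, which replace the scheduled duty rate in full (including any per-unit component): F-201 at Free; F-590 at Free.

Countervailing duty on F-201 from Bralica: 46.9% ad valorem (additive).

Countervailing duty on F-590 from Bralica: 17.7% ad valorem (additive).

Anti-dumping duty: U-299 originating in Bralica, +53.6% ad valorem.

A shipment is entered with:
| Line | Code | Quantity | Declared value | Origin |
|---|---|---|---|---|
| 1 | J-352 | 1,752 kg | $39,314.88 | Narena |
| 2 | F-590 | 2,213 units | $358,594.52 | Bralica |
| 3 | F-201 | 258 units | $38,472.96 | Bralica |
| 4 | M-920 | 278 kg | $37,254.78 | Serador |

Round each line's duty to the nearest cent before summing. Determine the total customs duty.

Line 1 (J-352, Narena, 1,752 kg, $39,314.88):
Base rate for J-352 is 18%.
Duty = $39,314.88 × 18% = $7,076.68.
Line 2 (F-590, Bralica, 2,213 units, $358,594.52):
Base rate for F-590 is 1.5%.
F-590 has an FTA preferential rate, but origin Bralica is not Merovia; base rate stands.
Additional duty on F-590 from Bralica: +17.7%. Applied ad valorem rate: 1.5% + 17.7% = 19.2%.
Duty = $358,594.52 × 19.2% = $68,850.15.
Line 3 (F-201, Bralica, 258 units, $38,472.96):
Base rate for F-201 is $2.23/unit.
F-201 has an FTA preferential rate, but origin Bralica is not Merovia; base rate stands.
Additional duty on F-201 from Bralica: +46.9% ad valorem. Applied ad valorem rate = 46.9%.
Duty = $38,472.96 × 46.9% + 258 × $2.23 = $18,619.16.
Line 4 (M-920, Serador, 278 kg, $37,254.78):
Base rate for M-920 is $3.57/kg.
Duty = 278 × $3.57 = $992.46.
Total = $7,076.68 + $68,850.15 + $18,619.16 + $992.46 = $95,538.45.

$95,538.45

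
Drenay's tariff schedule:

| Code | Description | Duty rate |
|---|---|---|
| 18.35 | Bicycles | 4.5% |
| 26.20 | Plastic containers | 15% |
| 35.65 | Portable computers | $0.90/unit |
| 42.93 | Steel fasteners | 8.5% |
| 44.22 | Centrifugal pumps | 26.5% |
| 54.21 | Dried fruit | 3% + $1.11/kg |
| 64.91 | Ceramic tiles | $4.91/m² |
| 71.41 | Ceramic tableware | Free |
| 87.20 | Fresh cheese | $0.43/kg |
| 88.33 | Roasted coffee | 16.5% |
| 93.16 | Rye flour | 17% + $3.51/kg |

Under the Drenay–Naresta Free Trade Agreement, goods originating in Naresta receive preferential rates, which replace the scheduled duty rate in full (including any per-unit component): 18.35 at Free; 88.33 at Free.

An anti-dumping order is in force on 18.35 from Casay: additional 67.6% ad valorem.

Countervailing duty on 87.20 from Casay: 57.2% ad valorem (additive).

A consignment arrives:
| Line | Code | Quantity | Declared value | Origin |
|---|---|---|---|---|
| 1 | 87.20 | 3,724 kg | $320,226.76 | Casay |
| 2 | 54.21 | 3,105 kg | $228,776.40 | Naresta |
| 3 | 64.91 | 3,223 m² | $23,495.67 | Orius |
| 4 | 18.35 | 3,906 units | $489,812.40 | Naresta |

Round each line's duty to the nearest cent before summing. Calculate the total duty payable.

Line 1 (87.20, Casay, 3,724 kg, $320,226.76):
Base rate for 87.20 is $0.43/kg.
Additional duty on 87.20 from Casay: +57.2% ad valorem. Applied ad valorem rate = 57.2%.
Duty = $320,226.76 × 57.2% + 3,724 × $0.43 = $184,771.03.
Line 2 (54.21, Naresta, 3,105 kg, $228,776.40):
Base rate for 54.21 is 3% + $1.11/kg.
Origin Naresta is the FTA partner but 54.21 is not on the preference list; base rate stands.
Duty = $228,776.40 × 3% + 3,105 × $1.11 = $10,309.84.
Line 3 (64.91, Orius, 3,223 m², $23,495.67):
Base rate for 64.91 is $4.91/m².
Duty = 3,223 × $4.91 = $15,824.93.
Line 4 (18.35, Naresta, 3,906 units, $489,812.40):
Base rate for 18.35 is 4.5%.
Origin Naresta qualifies under the Drenay–Naresta agreement and 18.35 is covered: preferential rate Free applies instead.
The additional-duty order on 18.35 targets Casay, not Naresta; it does not apply.
Duty = $489,812.40 × 0% = $0.00.
Total = $184,771.03 + $10,309.84 + $15,824.93 + $0.00 = $210,905.80.

$210,905.80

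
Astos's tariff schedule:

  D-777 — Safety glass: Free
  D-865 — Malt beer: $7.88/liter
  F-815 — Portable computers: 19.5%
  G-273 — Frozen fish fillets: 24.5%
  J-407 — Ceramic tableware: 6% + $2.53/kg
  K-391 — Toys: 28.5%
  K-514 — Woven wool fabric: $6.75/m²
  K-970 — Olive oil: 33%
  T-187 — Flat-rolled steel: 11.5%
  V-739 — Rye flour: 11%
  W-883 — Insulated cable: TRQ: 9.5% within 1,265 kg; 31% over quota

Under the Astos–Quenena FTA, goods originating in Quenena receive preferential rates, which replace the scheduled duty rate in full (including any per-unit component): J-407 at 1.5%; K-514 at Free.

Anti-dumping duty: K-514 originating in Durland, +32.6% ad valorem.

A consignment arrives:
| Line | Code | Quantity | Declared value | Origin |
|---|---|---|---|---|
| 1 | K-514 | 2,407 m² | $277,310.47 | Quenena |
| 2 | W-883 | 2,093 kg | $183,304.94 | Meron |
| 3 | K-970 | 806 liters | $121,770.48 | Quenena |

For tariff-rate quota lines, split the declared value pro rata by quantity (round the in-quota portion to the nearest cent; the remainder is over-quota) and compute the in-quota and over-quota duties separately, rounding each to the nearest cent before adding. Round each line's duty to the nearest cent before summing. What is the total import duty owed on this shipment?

$73,189.22

Line 1 (K-514, Quenena, 2,407 m², $277,310.47):
Base rate for K-514 is $6.75/m².
Origin Quenena qualifies under the Astos–Quenena agreement and K-514 is covered: preferential rate Free applies instead.
The additional-duty order on K-514 targets Durland, not Quenena; it does not apply.
Duty = $277,310.47 × 0% = $0.00.
Line 2 (W-883, Meron, 2,093 kg, $183,304.94):
Code W-883 is under a tariff-rate quota (threshold 1,265 kg). In-quota: 1,265 kg at 9.5%; over-quota: 828 kg at 31%.
Pro-rata value split: in-quota = $183,304.94 × 1,265/2,093 = $110,788.70; over-quota = $183,304.94 − $110,788.70 = $72,516.24.
In-quota duty = $110,788.70 × 9.5% = $10,524.93. Over-quota duty = $72,516.24 × 31% = $22,480.03.
Line duty = $10,524.93 + $22,480.03 = $33,004.96.
Line 3 (K-970, Quenena, 806 liters, $121,770.48):
Base rate for K-970 is 33%.
Origin Quenena is the FTA partner but K-970 is not on the preference list; base rate stands.
Duty = $121,770.48 × 33% = $40,184.26.
Total = $0.00 + $33,004.96 + $40,184.26 = $73,189.22.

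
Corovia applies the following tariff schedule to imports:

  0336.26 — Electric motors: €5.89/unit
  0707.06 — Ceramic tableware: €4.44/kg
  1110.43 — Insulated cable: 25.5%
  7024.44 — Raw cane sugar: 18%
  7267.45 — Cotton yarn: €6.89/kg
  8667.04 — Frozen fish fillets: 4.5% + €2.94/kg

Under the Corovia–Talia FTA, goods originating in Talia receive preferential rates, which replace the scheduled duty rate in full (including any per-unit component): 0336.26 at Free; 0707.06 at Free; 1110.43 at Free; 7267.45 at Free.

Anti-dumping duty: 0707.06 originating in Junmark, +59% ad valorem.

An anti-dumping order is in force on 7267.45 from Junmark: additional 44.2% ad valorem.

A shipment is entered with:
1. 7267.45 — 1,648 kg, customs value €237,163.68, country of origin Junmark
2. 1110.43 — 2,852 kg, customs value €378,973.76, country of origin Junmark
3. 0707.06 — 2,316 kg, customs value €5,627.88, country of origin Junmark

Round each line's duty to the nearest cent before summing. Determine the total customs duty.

Line 1 (7267.45, Junmark, 1,648 kg, €237,163.68):
Base rate for 7267.45 is €6.89/kg.
7267.45 has an FTA preferential rate, but origin Junmark is not Talia; base rate stands.
Additional duty on 7267.45 from Junmark: +44.2% ad valorem. Applied ad valorem rate = 44.2%.
Duty = €237,163.68 × 44.2% + 1,648 × €6.89 = €116,181.07.
Line 2 (1110.43, Junmark, 2,852 kg, €378,973.76):
Base rate for 1110.43 is 25.5%.
1110.43 has an FTA preferential rate, but origin Junmark is not Talia; base rate stands.
Duty = €378,973.76 × 25.5% = €96,638.31.
Line 3 (0707.06, Junmark, 2,316 kg, €5,627.88):
Base rate for 0707.06 is €4.44/kg.
0707.06 has an FTA preferential rate, but origin Junmark is not Talia; base rate stands.
Additional duty on 0707.06 from Junmark: +59% ad valorem. Applied ad valorem rate = 59%.
Duty = €5,627.88 × 59% + 2,316 × €4.44 = €13,603.49.
Total = €116,181.07 + €96,638.31 + €13,603.49 = €226,422.87.

€226,422.87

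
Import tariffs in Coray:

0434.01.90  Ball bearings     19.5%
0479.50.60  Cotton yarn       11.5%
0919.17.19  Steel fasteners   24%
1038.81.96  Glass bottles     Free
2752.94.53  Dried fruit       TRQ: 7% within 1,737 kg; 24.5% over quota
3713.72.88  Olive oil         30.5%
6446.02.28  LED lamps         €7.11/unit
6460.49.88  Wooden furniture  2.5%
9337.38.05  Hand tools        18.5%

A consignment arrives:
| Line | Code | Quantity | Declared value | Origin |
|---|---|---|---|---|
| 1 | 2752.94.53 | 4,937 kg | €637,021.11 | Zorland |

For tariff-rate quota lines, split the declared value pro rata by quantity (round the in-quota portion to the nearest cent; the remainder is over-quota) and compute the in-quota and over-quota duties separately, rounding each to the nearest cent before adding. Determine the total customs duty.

Line 1 (2752.94.53, Zorland, 4,937 kg, €637,021.11):
Code 2752.94.53 is under a tariff-rate quota (threshold 1,737 kg). In-quota: 1,737 kg at 7%; over-quota: 3,200 kg at 24.5%.
Pro-rata value split: in-quota = €637,021.11 × 1,737/4,937 = €224,125.11; over-quota = €637,021.11 − €224,125.11 = €412,896.00.
In-quota duty = €224,125.11 × 7% = €15,688.76. Over-quota duty = €412,896.00 × 24.5% = €101,159.52.
Line duty = €15,688.76 + €101,159.52 = €116,848.28.

€116,848.28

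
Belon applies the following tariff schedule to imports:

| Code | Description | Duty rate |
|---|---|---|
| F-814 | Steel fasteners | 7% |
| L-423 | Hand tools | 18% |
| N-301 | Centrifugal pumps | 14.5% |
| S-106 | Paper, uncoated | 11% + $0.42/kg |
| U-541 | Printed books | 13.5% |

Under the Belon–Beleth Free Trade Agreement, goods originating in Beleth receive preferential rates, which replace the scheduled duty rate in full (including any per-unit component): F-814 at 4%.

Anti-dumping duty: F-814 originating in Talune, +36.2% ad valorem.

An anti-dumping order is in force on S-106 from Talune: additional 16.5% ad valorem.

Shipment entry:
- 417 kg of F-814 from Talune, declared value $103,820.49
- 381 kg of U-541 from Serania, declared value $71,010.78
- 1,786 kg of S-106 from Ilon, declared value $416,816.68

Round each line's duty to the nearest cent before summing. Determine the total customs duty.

$101,036.86

Line 1 (F-814, Talune, 417 kg, $103,820.49):
Base rate for F-814 is 7%.
F-814 has an FTA preferential rate, but origin Talune is not Beleth; base rate stands.
Additional duty on F-814 from Talune: +36.2%. Applied ad valorem rate: 7% + 36.2% = 43.2%.
Duty = $103,820.49 × 43.2% = $44,850.45.
Line 2 (U-541, Serania, 381 kg, $71,010.78):
Base rate for U-541 is 13.5%.
Duty = $71,010.78 × 13.5% = $9,586.46.
Line 3 (S-106, Ilon, 1,786 kg, $416,816.68):
Base rate for S-106 is 11% + $0.42/kg.
The additional-duty order on S-106 targets Talune, not Ilon; it does not apply.
Duty = $416,816.68 × 11% + 1,786 × $0.42 = $46,599.95.
Total = $44,850.45 + $9,586.46 + $46,599.95 = $101,036.86.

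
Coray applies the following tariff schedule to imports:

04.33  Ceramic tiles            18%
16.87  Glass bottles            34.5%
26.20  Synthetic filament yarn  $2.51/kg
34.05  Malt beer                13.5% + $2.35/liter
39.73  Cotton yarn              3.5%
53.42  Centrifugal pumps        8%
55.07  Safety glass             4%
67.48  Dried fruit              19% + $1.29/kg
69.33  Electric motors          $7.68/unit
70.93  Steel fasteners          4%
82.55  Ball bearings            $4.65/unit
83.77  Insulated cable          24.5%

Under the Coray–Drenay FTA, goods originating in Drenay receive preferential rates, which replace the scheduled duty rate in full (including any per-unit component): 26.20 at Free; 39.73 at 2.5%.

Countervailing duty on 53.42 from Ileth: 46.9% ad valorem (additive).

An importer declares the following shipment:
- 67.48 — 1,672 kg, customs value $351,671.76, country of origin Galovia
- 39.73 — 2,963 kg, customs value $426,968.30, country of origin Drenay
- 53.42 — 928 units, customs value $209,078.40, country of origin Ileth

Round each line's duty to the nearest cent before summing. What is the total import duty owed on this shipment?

$194,432.76

Line 1 (67.48, Galovia, 1,672 kg, $351,671.76):
Base rate for 67.48 is 19% + $1.29/kg.
Duty = $351,671.76 × 19% + 1,672 × $1.29 = $68,974.51.
Line 2 (39.73, Drenay, 2,963 kg, $426,968.30):
Base rate for 39.73 is 3.5%.
Origin Drenay qualifies under the Coray–Drenay agreement and 39.73 is covered: preferential rate 2.5% applies instead.
Duty = $426,968.30 × 2.5% = $10,674.21.
Line 3 (53.42, Ileth, 928 units, $209,078.40):
Base rate for 53.42 is 8%.
Additional duty on 53.42 from Ileth: +46.9%. Applied ad valorem rate: 8% + 46.9% = 54.9%.
Duty = $209,078.40 × 54.9% = $114,784.04.
Total = $68,974.51 + $10,674.21 + $114,784.04 = $194,432.76.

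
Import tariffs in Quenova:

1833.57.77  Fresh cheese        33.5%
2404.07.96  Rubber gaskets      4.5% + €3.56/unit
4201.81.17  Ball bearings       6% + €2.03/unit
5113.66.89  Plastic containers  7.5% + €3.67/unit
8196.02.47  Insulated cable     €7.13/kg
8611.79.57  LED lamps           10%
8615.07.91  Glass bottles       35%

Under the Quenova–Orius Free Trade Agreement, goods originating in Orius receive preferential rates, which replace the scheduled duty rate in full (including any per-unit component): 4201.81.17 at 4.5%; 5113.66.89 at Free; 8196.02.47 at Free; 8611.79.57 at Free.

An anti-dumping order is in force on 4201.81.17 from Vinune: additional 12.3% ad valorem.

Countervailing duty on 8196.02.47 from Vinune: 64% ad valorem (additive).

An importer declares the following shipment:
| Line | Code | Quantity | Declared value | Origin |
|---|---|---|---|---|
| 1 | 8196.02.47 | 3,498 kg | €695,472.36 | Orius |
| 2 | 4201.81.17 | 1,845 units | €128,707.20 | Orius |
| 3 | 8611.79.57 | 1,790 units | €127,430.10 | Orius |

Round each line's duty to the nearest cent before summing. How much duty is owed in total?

Line 1 (8196.02.47, Orius, 3,498 kg, €695,472.36):
Base rate for 8196.02.47 is €7.13/kg.
Origin Orius qualifies under the Quenova–Orius agreement and 8196.02.47 is covered: preferential rate Free applies instead.
The additional-duty order on 8196.02.47 targets Vinune, not Orius; it does not apply.
Duty = €695,472.36 × 0% = €0.00.
Line 2 (4201.81.17, Orius, 1,845 units, €128,707.20):
Base rate for 4201.81.17 is 6% + €2.03/unit.
Origin Orius qualifies under the Quenova–Orius agreement and 4201.81.17 is covered: preferential rate 4.5% applies instead.
The additional-duty order on 4201.81.17 targets Vinune, not Orius; it does not apply.
Duty = €128,707.20 × 4.5% = €5,791.82.
Line 3 (8611.79.57, Orius, 1,790 units, €127,430.10):
Base rate for 8611.79.57 is 10%.
Origin Orius qualifies under the Quenova–Orius agreement and 8611.79.57 is covered: preferential rate Free applies instead.
Duty = €127,430.10 × 0% = €0.00.
Total = €0.00 + €5,791.82 + €0.00 = €5,791.82.

€5,791.82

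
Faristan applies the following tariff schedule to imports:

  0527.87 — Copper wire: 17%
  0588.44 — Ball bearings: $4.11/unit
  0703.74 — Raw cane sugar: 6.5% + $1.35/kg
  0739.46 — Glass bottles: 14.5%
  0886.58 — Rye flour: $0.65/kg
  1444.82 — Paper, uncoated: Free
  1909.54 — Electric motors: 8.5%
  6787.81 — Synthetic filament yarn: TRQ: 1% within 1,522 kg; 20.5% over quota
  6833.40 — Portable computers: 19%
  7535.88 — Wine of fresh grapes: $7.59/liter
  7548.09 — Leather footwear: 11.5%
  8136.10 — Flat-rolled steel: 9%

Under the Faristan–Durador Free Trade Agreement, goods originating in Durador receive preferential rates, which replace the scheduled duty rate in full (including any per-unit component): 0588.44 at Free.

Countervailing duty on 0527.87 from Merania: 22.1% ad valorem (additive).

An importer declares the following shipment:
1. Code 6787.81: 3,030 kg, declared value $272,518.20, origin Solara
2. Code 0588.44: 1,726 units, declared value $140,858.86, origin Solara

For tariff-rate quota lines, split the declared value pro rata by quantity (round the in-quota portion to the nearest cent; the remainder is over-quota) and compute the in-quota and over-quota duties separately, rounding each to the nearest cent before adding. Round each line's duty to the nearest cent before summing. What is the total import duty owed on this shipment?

Line 1 (6787.81, Solara, 3,030 kg, $272,518.20):
Code 6787.81 is under a tariff-rate quota (threshold 1,522 kg). In-quota: 1,522 kg at 1%; over-quota: 1,508 kg at 20.5%.
Pro-rata value split: in-quota = $272,518.20 × 1,522/3,030 = $136,888.68; over-quota = $272,518.20 − $136,888.68 = $135,629.52.
In-quota duty = $136,888.68 × 1% = $1,368.89. Over-quota duty = $135,629.52 × 20.5% = $27,804.05.
Line duty = $1,368.89 + $27,804.05 = $29,172.94.
Line 2 (0588.44, Solara, 1,726 units, $140,858.86):
Base rate for 0588.44 is $4.11/unit.
0588.44 has an FTA preferential rate, but origin Solara is not Durador; base rate stands.
Duty = 1,726 × $4.11 = $7,093.86.
Total = $29,172.94 + $7,093.86 = $36,266.80.

$36,266.80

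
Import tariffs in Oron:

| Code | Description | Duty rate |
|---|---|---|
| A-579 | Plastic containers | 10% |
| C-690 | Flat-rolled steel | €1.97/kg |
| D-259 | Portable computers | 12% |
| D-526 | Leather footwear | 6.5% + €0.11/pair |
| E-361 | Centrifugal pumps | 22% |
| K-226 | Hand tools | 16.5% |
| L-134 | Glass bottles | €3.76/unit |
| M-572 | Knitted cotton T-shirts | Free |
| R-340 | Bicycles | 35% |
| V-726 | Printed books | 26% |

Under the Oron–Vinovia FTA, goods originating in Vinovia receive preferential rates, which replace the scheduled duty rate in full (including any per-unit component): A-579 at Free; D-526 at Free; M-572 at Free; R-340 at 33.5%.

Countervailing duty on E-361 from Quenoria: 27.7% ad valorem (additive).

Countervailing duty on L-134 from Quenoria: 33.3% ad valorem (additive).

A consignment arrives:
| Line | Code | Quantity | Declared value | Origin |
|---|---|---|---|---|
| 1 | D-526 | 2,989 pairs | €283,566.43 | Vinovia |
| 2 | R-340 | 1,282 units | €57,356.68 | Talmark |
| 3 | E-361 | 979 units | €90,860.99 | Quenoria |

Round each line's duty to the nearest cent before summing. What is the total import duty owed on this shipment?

Line 1 (D-526, Vinovia, 2,989 pairs, €283,566.43):
Base rate for D-526 is 6.5% + €0.11/pair.
Origin Vinovia qualifies under the Oron–Vinovia agreement and D-526 is covered: preferential rate Free applies instead.
Duty = €283,566.43 × 0% = €0.00.
Line 2 (R-340, Talmark, 1,282 units, €57,356.68):
Base rate for R-340 is 35%.
R-340 has an FTA preferential rate, but origin Talmark is not Vinovia; base rate stands.
Duty = €57,356.68 × 35% = €20,074.84.
Line 3 (E-361, Quenoria, 979 units, €90,860.99):
Base rate for E-361 is 22%.
Additional duty on E-361 from Quenoria: +27.7%. Applied ad valorem rate: 22% + 27.7% = 49.7%.
Duty = €90,860.99 × 49.7% = €45,157.91.
Total = €0.00 + €20,074.84 + €45,157.91 = €65,232.75.

€65,232.75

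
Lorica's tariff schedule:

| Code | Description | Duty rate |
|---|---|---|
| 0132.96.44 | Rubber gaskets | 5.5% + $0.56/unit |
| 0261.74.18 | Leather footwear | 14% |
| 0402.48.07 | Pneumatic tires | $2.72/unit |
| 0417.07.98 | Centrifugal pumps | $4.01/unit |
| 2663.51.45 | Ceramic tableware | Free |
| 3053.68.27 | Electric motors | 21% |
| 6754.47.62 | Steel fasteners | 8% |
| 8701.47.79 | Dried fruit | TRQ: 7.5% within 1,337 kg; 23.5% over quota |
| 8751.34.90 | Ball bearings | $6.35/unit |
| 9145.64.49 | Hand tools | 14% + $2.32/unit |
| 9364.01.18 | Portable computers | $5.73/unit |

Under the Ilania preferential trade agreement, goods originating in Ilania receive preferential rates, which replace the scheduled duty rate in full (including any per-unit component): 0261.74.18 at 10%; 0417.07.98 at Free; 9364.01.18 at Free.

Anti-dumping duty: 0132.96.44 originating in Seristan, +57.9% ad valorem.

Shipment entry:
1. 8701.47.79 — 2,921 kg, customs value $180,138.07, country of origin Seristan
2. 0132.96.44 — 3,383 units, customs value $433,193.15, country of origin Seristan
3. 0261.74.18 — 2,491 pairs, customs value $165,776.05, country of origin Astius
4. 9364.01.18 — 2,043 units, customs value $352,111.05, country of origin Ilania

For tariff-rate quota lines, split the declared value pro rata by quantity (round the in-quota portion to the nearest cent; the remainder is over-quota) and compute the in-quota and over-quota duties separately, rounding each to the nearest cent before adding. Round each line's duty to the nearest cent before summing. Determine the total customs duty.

$328,887.59

Line 1 (8701.47.79, Seristan, 2,921 kg, $180,138.07):
Code 8701.47.79 is under a tariff-rate quota (threshold 1,337 kg). In-quota: 1,337 kg at 7.5%; over-quota: 1,584 kg at 23.5%.
Pro-rata value split: in-quota = $180,138.07 × 1,337/2,921 = $82,452.79; over-quota = $180,138.07 − $82,452.79 = $97,685.28.
In-quota duty = $82,452.79 × 7.5% = $6,183.96. Over-quota duty = $97,685.28 × 23.5% = $22,956.04.
Line duty = $6,183.96 + $22,956.04 = $29,140.00.
Line 2 (0132.96.44, Seristan, 3,383 units, $433,193.15):
Base rate for 0132.96.44 is 5.5% + $0.56/unit.
Additional duty on 0132.96.44 from Seristan: +57.9%. Applied ad valorem rate: 5.5% + 57.9% = 63.4%.
Duty = $433,193.15 × 63.4% + 3,383 × $0.56 = $276,538.94.
Line 3 (0261.74.18, Astius, 2,491 pairs, $165,776.05):
Base rate for 0261.74.18 is 14%.
0261.74.18 has an FTA preferential rate, but origin Astius is not Ilania; base rate stands.
Duty = $165,776.05 × 14% = $23,208.65.
Line 4 (9364.01.18, Ilania, 2,043 units, $352,111.05):
Base rate for 9364.01.18 is $5.73/unit.
Origin Ilania qualifies under the Lorica–Ilania agreement and 9364.01.18 is covered: preferential rate Free applies instead.
Duty = $352,111.05 × 0% = $0.00.
Total = $29,140.00 + $276,538.94 + $23,208.65 + $0.00 = $328,887.59.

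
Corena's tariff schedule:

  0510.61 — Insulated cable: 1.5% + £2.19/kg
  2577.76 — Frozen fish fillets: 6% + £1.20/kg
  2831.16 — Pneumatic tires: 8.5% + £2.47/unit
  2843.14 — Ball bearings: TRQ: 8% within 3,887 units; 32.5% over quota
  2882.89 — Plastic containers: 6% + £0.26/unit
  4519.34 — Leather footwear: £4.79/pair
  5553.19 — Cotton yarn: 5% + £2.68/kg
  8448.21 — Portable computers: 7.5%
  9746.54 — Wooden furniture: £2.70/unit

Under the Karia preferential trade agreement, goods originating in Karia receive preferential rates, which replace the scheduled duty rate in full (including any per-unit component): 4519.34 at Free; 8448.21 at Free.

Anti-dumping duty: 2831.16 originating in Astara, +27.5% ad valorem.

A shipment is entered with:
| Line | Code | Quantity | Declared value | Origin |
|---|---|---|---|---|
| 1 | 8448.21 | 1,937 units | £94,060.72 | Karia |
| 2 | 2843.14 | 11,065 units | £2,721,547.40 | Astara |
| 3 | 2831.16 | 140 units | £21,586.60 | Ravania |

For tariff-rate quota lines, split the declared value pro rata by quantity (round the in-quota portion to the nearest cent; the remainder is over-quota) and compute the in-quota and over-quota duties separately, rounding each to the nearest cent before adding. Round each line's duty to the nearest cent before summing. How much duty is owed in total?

Line 1 (8448.21, Karia, 1,937 units, £94,060.72):
Base rate for 8448.21 is 7.5%.
Origin Karia qualifies under the Corena–Karia agreement and 8448.21 is covered: preferential rate Free applies instead.
Duty = £94,060.72 × 0% = £0.00.
Line 2 (2843.14, Astara, 11,065 units, £2,721,547.40):
Code 2843.14 is under a tariff-rate quota (threshold 3,887 units). In-quota: 3,887 units at 8%; over-quota: 7,178 units at 32.5%.
Pro-rata value split: in-quota = £2,721,547.40 × 3,887/11,065 = £956,046.52; over-quota = £2,721,547.40 − £956,046.52 = £1,765,500.88.
In-quota duty = £956,046.52 × 8% = £76,483.72. Over-quota duty = £1,765,500.88 × 32.5% = £573,787.79.
Line duty = £76,483.72 + £573,787.79 = £650,271.51.
Line 3 (2831.16, Ravania, 140 units, £21,586.60):
Base rate for 2831.16 is 8.5% + £2.47/unit.
The additional-duty order on 2831.16 targets Astara, not Ravania; it does not apply.
Duty = £21,586.60 × 8.5% + 140 × £2.47 = £2,180.66.
Total = £0.00 + £650,271.51 + £2,180.66 = £652,452.17.

£652,452.17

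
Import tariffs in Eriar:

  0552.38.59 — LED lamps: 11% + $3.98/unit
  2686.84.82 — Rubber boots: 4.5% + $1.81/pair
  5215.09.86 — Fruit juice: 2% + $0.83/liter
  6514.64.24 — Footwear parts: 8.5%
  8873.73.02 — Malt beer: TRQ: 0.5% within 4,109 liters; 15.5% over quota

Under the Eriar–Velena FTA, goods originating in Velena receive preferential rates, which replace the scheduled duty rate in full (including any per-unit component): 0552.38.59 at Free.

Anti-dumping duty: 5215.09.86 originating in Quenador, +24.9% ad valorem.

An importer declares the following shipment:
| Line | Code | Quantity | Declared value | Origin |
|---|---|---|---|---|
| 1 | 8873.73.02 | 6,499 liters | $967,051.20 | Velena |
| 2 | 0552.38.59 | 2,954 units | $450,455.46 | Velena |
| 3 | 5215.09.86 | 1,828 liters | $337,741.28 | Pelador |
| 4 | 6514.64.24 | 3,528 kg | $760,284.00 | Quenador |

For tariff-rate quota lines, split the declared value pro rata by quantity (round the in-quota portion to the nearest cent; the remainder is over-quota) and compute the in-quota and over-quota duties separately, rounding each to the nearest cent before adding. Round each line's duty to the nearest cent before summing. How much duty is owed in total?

Line 1 (8873.73.02, Velena, 6,499 liters, $967,051.20):
Code 8873.73.02 is under a tariff-rate quota (threshold 4,109 liters). In-quota: 4,109 liters at 0.5%; over-quota: 2,390 liters at 15.5%.
Pro-rata value split: in-quota = $967,051.20 × 4,109/6,499 = $611,419.20; over-quota = $967,051.20 − $611,419.20 = $355,632.00.
In-quota duty = $611,419.20 × 0.5% = $3,057.10. Over-quota duty = $355,632.00 × 15.5% = $55,122.96.
Line duty = $3,057.10 + $55,122.96 = $58,180.06.
Line 2 (0552.38.59, Velena, 2,954 units, $450,455.46):
Base rate for 0552.38.59 is 11% + $3.98/unit.
Origin Velena qualifies under the Eriar–Velena agreement and 0552.38.59 is covered: preferential rate Free applies instead.
Duty = $450,455.46 × 0% = $0.00.
Line 3 (5215.09.86, Pelador, 1,828 liters, $337,741.28):
Base rate for 5215.09.86 is 2% + $0.83/liter.
The additional-duty order on 5215.09.86 targets Quenador, not Pelador; it does not apply.
Duty = $337,741.28 × 2% + 1,828 × $0.83 = $8,272.07.
Line 4 (6514.64.24, Quenador, 3,528 kg, $760,284.00):
Base rate for 6514.64.24 is 8.5%.
Duty = $760,284.00 × 8.5% = $64,624.14.
Total = $58,180.06 + $0.00 + $8,272.07 + $64,624.14 = $131,076.27.

$131,076.27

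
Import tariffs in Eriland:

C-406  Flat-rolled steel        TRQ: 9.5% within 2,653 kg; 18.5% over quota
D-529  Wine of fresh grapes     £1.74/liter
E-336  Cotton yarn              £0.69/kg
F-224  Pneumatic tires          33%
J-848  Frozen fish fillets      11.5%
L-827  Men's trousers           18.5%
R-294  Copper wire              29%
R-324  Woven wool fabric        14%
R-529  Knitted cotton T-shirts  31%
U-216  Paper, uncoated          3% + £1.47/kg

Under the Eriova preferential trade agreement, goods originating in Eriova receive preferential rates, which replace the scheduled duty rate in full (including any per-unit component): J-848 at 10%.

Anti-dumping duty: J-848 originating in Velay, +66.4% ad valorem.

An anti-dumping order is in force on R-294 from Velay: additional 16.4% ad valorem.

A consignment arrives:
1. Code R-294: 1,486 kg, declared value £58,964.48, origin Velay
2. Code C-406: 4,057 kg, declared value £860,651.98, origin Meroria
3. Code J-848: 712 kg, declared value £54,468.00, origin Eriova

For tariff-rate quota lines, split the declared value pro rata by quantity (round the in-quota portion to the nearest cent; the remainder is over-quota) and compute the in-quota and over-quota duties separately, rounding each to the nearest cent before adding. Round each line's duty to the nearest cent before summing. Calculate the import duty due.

£140,784.61

Line 1 (R-294, Velay, 1,486 kg, £58,964.48):
Base rate for R-294 is 29%.
Additional duty on R-294 from Velay: +16.4%. Applied ad valorem rate: 29% + 16.4% = 45.4%.
Duty = £58,964.48 × 45.4% = £26,769.87.
Line 2 (C-406, Meroria, 4,057 kg, £860,651.98):
Code C-406 is under a tariff-rate quota (threshold 2,653 kg). In-quota: 2,653 kg at 9.5%; over-quota: 1,404 kg at 18.5%.
Pro-rata value split: in-quota = £860,651.98 × 2,653/4,057 = £562,807.42; over-quota = £860,651.98 − £562,807.42 = £297,844.56.
In-quota duty = £562,807.42 × 9.5% = £53,466.70. Over-quota duty = £297,844.56 × 18.5% = £55,101.24.
Line duty = £53,466.70 + £55,101.24 = £108,567.94.
Line 3 (J-848, Eriova, 712 kg, £54,468.00):
Base rate for J-848 is 11.5%.
Origin Eriova qualifies under the Eriland–Eriova agreement and J-848 is covered: preferential rate 10% applies instead.
The additional-duty order on J-848 targets Velay, not Eriova; it does not apply.
Duty = £54,468.00 × 10% = £5,446.80.
Total = £26,769.87 + £108,567.94 + £5,446.80 = £140,784.61.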